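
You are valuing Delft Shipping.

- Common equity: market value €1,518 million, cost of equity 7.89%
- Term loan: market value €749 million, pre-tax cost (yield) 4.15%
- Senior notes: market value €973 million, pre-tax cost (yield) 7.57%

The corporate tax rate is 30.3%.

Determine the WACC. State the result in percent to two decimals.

5.95%

Total capital V = 1518 + 749 + 973 = 3240.
Equity: weight = 1518/3240 = 0.4685; cost = 7.89%.
Term loan: weight = 749/3240 = 0.2312; after-tax cost = 4.15% × (1 − 30.3%) = 2.8926%.
Senior notes: weight = 973/3240 = 0.3003; after-tax cost = 7.57% × (1 − 30.3%) = 5.2763%.
WACC = 0.4685 × 7.8900% + 0.2312 × 2.8926% + 0.3003 × 5.2763% = 5.9498%.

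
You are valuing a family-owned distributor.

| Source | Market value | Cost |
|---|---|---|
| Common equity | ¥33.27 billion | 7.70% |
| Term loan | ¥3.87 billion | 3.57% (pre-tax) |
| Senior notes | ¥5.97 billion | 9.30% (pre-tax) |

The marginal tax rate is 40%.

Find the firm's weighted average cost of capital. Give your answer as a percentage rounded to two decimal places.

6.91%

Total capital V = 33.27 + 3.87 + 5.97 = 43.11.
Equity: weight = 33.27/43.11 = 0.7717; cost = 7.7%.
Term loan: weight = 3.87/43.11 = 0.0898; after-tax cost = 3.57% × (1 − 40%) = 2.1420%.
Senior notes: weight = 5.97/43.11 = 0.1385; after-tax cost = 9.3% × (1 − 40%) = 5.5800%.
WACC = 0.7717 × 7.7000% + 0.0898 × 2.1420% + 0.1385 × 5.5800% = 6.9075%.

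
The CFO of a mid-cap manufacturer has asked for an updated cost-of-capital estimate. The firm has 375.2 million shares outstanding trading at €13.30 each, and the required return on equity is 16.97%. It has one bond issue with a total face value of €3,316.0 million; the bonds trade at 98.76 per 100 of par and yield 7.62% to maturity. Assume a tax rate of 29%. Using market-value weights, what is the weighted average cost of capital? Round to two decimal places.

12.39%

Market value of equity E = 13.3 × 375.2m = 4990.16m. Market value of debt D = 3316m × 98.76/100 = 3274.8816m.
Total capital V = 4990.16 + 3274.8816 = 8265.0416.
Equity: weight = 4990.16/8265.0416 = 0.6038; cost = 16.97%.
Bonds outstanding: weight = 3274.8816/8265.0416 = 0.3962; after-tax cost = 7.62% × (1 − 29%) = 5.4102%.
WACC = 0.6038 × 16.9700% + 0.3962 × 5.4102% = 12.3896%.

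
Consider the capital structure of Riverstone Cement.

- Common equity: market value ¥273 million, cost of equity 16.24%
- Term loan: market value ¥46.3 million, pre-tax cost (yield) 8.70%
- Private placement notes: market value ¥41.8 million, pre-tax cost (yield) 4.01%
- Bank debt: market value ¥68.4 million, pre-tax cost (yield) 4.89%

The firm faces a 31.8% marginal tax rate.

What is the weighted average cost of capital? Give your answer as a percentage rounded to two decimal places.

11.76%

Total capital V = 273 + 46.3 + 41.8 + 68.4 = 429.5.
Equity: weight = 273/429.5 = 0.6356; cost = 16.24%.
Term loan: weight = 46.3/429.5 = 0.1078; after-tax cost = 8.7% × (1 − 31.8%) = 5.9334%.
Private placement notes: weight = 41.8/429.5 = 0.0973; after-tax cost = 4.01% × (1 − 31.8%) = 2.7348%.
Bank debt: weight = 68.4/429.5 = 0.1593; after-tax cost = 4.89% × (1 − 31.8%) = 3.3350%.
WACC = 0.6356 × 16.2400% + 0.1078 × 5.9334% + 0.0973 × 2.7348% + 0.1593 × 3.3350% = 11.7594%.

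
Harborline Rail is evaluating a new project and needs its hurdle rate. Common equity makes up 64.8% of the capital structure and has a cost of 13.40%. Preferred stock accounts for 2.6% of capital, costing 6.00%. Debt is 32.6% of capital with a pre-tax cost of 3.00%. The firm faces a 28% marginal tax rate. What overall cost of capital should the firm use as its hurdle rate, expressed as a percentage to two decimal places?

9.54%

After-tax cost of debt = 3% × (1 − 28%) = 2.1600%.
WACC = 0.648 × 13.4000% + 0.026 × 6.0000% + 0.326 × 2.1600% = 9.5434%.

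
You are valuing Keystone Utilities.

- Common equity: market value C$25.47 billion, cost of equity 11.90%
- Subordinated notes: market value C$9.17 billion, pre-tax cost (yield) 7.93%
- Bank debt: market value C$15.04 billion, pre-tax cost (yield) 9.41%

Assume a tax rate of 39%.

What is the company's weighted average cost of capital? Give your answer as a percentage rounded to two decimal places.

8.73%

Total capital V = 25.47 + 9.17 + 15.04 = 49.68.
Equity: weight = 25.47/49.68 = 0.5127; cost = 11.9%.
Subordinated notes: weight = 9.17/49.68 = 0.1846; after-tax cost = 7.93% × (1 − 39%) = 4.8373%.
Bank debt: weight = 15.04/49.68 = 0.3027; after-tax cost = 9.41% × (1 − 39%) = 5.7401%.
WACC = 0.5127 × 11.9000% + 0.1846 × 4.8373% + 0.3027 × 5.7401% = 8.7315%.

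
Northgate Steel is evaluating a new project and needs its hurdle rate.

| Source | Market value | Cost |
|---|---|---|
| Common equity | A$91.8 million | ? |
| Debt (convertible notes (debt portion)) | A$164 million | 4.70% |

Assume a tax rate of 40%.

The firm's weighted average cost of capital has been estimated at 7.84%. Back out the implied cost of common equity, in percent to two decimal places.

Total capital V = 91.8 + 164 = 255.8.
Equity weight = 91.8/255.8 = 0.3589.
Convertible notes (debt portion) weight = 164/255.8 = 0.6411.
Debt contribution = 0.6411 × 4.7% × (1 − 40%) = 1.8080%.
Required equity contribution = 7.84% − 1.8080% = 6.0320%.
Re = 6.0320% / 0.3589 = 16.8082%.

16.81%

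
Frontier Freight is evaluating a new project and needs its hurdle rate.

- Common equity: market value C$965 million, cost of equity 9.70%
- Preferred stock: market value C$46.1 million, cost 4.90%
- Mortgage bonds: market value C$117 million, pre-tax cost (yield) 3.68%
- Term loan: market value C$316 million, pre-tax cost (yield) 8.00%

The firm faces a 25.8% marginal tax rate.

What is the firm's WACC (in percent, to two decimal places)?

8.16%

Total capital V = 965 + 46.1 + 117 + 316 = 1444.1.
Equity: weight = 965/1444.1 = 0.6682; cost = 9.7%.
Preferred: weight = 46.1/1444.1 = 0.0319; cost = 4.9%.
Mortgage bonds: weight = 117/1444.1 = 0.0810; after-tax cost = 3.68% × (1 − 25.8%) = 2.7306%.
Term loan: weight = 316/1444.1 = 0.2188; after-tax cost = 8% × (1 − 25.8%) = 5.9360%.
WACC = 0.6682 × 9.7000% + 0.0319 × 4.9000% + 0.0810 × 2.7306% + 0.2188 × 5.9360% = 8.1585%.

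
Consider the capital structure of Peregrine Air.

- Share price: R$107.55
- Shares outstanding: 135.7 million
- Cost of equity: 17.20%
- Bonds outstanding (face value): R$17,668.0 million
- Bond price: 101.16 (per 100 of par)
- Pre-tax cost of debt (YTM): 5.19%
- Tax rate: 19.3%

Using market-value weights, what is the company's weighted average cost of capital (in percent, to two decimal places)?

Market value of equity E = 107.55 × 135.7m = 14594.535m. Market value of debt D = 17668m × 101.16/100 = 17872.9488m.
Total capital V = 14594.535 + 17872.9488 = 32467.4838.
Equity: weight = 14594.535/32467.4838 = 0.4495; cost = 17.2%.
Bonds outstanding: weight = 17872.9488/32467.4838 = 0.5505; after-tax cost = 5.19% × (1 − 19.3%) = 4.1883%.
WACC = 0.4495 × 17.2000% + 0.5505 × 4.1883% = 10.0372%.

10.04%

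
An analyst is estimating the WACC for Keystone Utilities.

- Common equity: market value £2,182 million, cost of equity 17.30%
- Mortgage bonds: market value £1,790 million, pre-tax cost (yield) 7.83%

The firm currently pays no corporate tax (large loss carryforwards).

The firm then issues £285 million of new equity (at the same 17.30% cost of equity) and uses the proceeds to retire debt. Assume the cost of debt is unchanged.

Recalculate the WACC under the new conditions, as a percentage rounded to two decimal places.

After the change:
Total capital V = 2467 + 1505 = 3972.
Equity: weight = 2467/3972 = 0.6211; cost = 17.3%.
Mortgage bonds: weight = 1505/3972 = 0.3789; after-tax cost = 7.83% × (1 − 0%) = 7.8300%.
WACC = 0.6211 × 17.3000% + 0.3789 × 7.8300% = 13.7118%.

13.71%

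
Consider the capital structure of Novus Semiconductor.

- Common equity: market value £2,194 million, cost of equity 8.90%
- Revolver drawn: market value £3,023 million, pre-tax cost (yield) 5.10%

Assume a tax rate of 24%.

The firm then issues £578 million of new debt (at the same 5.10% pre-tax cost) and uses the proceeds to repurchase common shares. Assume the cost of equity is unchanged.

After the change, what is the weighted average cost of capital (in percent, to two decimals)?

After the change:
Total capital V = 1616 + 3601 = 5217.
Equity: weight = 1616/5217 = 0.3098; cost = 8.9%.
Revolver drawn: weight = 3601/5217 = 0.6902; after-tax cost = 5.1% × (1 − 24%) = 3.8760%.
WACC = 0.3098 × 8.9000% + 0.6902 × 3.8760% = 5.4322%.

5.43%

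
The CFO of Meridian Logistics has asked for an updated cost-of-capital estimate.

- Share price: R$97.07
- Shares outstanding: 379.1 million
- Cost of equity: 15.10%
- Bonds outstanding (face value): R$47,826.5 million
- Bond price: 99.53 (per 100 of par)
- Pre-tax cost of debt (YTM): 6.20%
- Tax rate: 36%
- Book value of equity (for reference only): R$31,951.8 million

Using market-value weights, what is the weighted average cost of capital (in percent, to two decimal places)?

8.82%

Market value of equity E = 97.07 × 379.1m = 36799.237m. Market value of debt D = 47826.5m × 99.53/100 = 47601.71545m.
Total capital V = 36799.237 + 47601.71545 = 84400.95245.
Equity: weight = 36799.237/84400.95245 = 0.4360; cost = 15.1%.
Bonds outstanding: weight = 47601.71545/84400.95245 = 0.5640; after-tax cost = 6.2% × (1 − 36%) = 3.9680%.
WACC = 0.4360 × 15.1000% + 0.5640 × 3.9680% = 8.8216%.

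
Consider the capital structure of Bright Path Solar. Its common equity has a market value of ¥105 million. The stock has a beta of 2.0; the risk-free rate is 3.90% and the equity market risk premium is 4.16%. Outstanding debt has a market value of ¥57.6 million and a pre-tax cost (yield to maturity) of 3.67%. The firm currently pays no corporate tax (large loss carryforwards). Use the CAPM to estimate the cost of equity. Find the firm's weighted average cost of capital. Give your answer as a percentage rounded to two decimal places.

Cost of equity via CAPM: Re = 3.9% + 2.0 × 4.16% = 12.2200%.
Total capital V = 105 + 57.6 = 162.6.
Equity: weight = 105/162.6 = 0.6458; cost = 12.22%.
Debt: weight = 57.6/162.6 = 0.3542; after-tax cost = 3.67% × (1 − 0%) = 3.6700%.
WACC = 0.6458 × 12.2200% + 0.3542 × 3.6700% = 9.1912%.

9.19%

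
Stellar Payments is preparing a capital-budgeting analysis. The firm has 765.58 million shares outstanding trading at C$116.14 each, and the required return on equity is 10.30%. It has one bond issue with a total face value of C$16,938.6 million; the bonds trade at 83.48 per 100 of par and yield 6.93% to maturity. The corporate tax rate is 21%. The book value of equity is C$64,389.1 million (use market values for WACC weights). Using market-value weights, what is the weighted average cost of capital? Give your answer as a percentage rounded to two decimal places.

Market value of equity E = 116.14 × 765.58m = 88914.4612m. Market value of debt D = 16938.6m × 83.48/100 = 14140.34328m.
Total capital V = 88914.4612 + 14140.34328 = 103054.80448.
Equity: weight = 88914.4612/103054.80448 = 0.8628; cost = 10.3%.
Bonds outstanding: weight = 14140.34328/103054.80448 = 0.1372; after-tax cost = 6.93% × (1 − 21%) = 5.4747%.
WACC = 0.8628 × 10.3000% + 0.1372 × 5.4747% = 9.6379%.

9.64%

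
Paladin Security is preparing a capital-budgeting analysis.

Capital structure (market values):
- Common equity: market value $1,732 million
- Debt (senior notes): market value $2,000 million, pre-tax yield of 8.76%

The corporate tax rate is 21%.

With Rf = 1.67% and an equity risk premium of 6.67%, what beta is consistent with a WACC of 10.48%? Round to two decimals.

1.94

Total capital V = 1732 + 2000 = 3732.
Equity weight = 1732/3732 = 0.4641.
Senior notes weight = 2000/3732 = 0.5359.
Debt contribution = 0.5359 × 8.76% × (1 − 21%) = 3.7087%.
Required equity contribution = 10.48% − 3.7087% = 6.7713%  ⇒  Re = 14.5904%.
CAPM: 14.5904% = 1.67% + β × 6.67%  ⇒  β = 1.9371.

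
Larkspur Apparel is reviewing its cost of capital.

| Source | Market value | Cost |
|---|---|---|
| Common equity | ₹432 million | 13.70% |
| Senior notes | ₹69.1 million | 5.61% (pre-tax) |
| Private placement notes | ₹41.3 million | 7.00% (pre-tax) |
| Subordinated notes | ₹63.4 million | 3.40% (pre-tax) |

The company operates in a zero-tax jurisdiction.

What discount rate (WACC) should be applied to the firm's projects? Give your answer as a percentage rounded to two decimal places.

Total capital V = 432 + 69.1 + 41.3 + 63.4 = 605.8.
Equity: weight = 432/605.8 = 0.7131; cost = 13.7%.
Senior notes: weight = 69.1/605.8 = 0.1141; after-tax cost = 5.61% × (1 − 0%) = 5.6100%.
Private placement notes: weight = 41.3/605.8 = 0.0682; after-tax cost = 7% × (1 − 0%) = 7.0000%.
Subordinated notes: weight = 63.4/605.8 = 0.1047; after-tax cost = 3.4% × (1 − 0%) = 3.4000%.
WACC = 0.7131 × 13.7000% + 0.1141 × 5.6100% + 0.0682 × 7.0000% + 0.1047 × 3.4000% = 11.2425%.

11.24%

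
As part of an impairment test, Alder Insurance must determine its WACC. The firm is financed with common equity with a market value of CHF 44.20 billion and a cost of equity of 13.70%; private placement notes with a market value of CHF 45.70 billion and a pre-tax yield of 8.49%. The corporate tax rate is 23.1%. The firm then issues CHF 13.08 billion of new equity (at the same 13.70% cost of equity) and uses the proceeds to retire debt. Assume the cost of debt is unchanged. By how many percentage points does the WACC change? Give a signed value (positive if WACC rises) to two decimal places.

+1.04 pp

Current WACC:
Total capital V = 44.2 + 45.7 = 89.9.
Equity: weight = 44.2/89.9 = 0.4917; cost = 13.7%.
Private placement notes: weight = 45.7/89.9 = 0.5083; after-tax cost = 8.49% × (1 − 23.1%) = 6.5288%.
WACC = 0.4917 × 13.7000% + 0.5083 × 6.5288% = 10.0546%.
After the change:
Total capital V = 57.28 + 32.62 = 89.9.
Equity: weight = 57.28/89.9 = 0.6372; cost = 13.7%.
Private placement notes: weight = 32.62/89.9 = 0.3628; after-tax cost = 8.49% × (1 − 23.1%) = 6.5288%.
WACC = 0.6372 × 13.7000% + 0.3628 × 6.5288% = 11.0980%.
Change in WACC = 11.0980% − 10.0546% = 1.0434 pp.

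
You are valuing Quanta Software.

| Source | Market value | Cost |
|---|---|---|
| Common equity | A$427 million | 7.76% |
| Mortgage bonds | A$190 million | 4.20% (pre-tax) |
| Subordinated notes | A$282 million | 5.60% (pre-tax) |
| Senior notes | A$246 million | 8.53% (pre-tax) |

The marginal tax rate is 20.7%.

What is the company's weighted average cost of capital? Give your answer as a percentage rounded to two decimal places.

Total capital V = 427 + 190 + 282 + 246 = 1145.
Equity: weight = 427/1145 = 0.3729; cost = 7.76%.
Mortgage bonds: weight = 190/1145 = 0.1659; after-tax cost = 4.2% × (1 − 20.7%) = 3.3306%.
Subordinated notes: weight = 282/1145 = 0.2463; after-tax cost = 5.6% × (1 − 20.7%) = 4.4408%.
Senior notes: weight = 246/1145 = 0.2148; after-tax cost = 8.53% × (1 − 20.7%) = 6.7643%.
WACC = 0.3729 × 7.7600% + 0.1659 × 3.3306% + 0.2463 × 4.4408% + 0.2148 × 6.7643% = 5.9936%.

5.99%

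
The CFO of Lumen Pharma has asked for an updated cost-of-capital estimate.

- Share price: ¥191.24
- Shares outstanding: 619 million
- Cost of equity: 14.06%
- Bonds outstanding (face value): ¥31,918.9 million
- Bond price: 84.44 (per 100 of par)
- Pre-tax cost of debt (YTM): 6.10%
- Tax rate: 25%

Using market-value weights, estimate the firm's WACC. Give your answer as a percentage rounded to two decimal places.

Market value of equity E = 191.24 × 619m = 118377.56m. Market value of debt D = 31918.9m × 84.44/100 = 26952.31916m.
Total capital V = 118377.56 + 26952.31916 = 145329.87916.
Equity: weight = 118377.56/145329.87916 = 0.8145; cost = 14.06%.
Bonds outstanding: weight = 26952.31916/145329.87916 = 0.1855; after-tax cost = 6.1% × (1 − 25%) = 4.5750%.
WACC = 0.8145 × 14.0600% + 0.1855 × 4.5750% = 12.3009%.

12.30%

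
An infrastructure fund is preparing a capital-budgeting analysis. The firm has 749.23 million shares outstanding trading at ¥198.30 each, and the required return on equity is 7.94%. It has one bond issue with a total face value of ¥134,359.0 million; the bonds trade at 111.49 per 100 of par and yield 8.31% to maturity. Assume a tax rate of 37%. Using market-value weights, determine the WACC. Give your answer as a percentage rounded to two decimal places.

6.58%

Market value of equity E = 198.3 × 749.23m = 148572.309m. Market value of debt D = 134359m × 111.49/100 = 149796.8491m.
Total capital V = 148572.309 + 149796.8491 = 298369.1581.
Equity: weight = 148572.309/298369.1581 = 0.4979; cost = 7.94%.
Bonds outstanding: weight = 149796.8491/298369.1581 = 0.5021; after-tax cost = 8.31% × (1 − 37%) = 5.2353%.
WACC = 0.4979 × 7.9400% + 0.5021 × 5.2353% = 6.5821%.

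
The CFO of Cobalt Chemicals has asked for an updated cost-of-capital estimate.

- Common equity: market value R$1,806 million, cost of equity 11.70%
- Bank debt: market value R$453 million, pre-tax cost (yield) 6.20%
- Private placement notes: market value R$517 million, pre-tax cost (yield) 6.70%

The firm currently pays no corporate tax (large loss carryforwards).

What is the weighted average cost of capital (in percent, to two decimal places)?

9.87%

Total capital V = 1806 + 453 + 517 = 2776.
Equity: weight = 1806/2776 = 0.6506; cost = 11.7%.
Bank debt: weight = 453/2776 = 0.1632; after-tax cost = 6.2% × (1 − 0%) = 6.2000%.
Private placement notes: weight = 517/2776 = 0.1862; after-tax cost = 6.7% × (1 − 0%) = 6.7000%.
WACC = 0.6506 × 11.7000% + 0.1632 × 6.2000% + 0.1862 × 6.7000% = 9.8713%.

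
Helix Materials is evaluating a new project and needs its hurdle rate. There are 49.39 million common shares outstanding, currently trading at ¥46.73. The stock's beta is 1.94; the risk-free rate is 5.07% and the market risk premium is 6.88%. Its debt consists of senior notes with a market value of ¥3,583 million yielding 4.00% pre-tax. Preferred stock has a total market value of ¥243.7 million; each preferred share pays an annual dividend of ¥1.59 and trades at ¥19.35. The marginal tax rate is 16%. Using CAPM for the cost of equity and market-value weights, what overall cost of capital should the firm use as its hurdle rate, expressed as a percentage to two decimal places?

Cost of equity via CAPM: Re = 5.07% + 1.94 × 6.88% = 18.4172%.
Cost of preferred: Rp = 1.59 / 19.35 = 8.2171%.
Market value of equity E = 46.73 × 49.39m = 2307.9947m.
Total capital V = 2307.9947 + 243.7 + 3583 = 6134.6947.
Equity: weight = 2307.9947/6134.6947 = 0.3762; cost = 18.4172%.
Preferred: weight = 243.7/6134.6947 = 0.0397; cost = 8.2171%.
Senior notes: weight = 3583/6134.6947 = 0.5841; after-tax cost = 4% × (1 − 16%) = 3.3600%.
WACC = 0.3762 × 18.4172% + 0.0397 × 8.2171% + 0.5841 × 3.3600% = 9.2178%.

9.22%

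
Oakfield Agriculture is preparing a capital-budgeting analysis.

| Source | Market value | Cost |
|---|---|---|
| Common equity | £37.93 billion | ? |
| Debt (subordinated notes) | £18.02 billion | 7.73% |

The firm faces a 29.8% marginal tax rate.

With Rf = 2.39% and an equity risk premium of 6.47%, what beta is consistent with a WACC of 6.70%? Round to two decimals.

Total capital V = 37.93 + 18.02 = 55.95.
Equity weight = 37.93/55.95 = 0.6779.
Subordinated notes weight = 18.02/55.95 = 0.3221.
Debt contribution = 0.3221 × 7.73% × (1 − 29.8%) = 1.7477%.
Required equity contribution = 6.7% − 1.7477% = 4.9523%  ⇒  Re = 7.3050%.
CAPM: 7.3050% = 2.39% + β × 6.47%  ⇒  β = 0.7597.

0.76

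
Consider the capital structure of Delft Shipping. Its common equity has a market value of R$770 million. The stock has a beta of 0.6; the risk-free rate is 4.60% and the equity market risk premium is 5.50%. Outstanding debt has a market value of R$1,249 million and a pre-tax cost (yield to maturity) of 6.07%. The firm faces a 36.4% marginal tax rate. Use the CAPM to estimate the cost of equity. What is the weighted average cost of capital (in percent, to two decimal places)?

5.40%

Cost of equity via CAPM: Re = 4.6% + 0.6 × 5.5% = 7.9000%.
Total capital V = 770 + 1249 = 2019.
Equity: weight = 770/2019 = 0.3814; cost = 7.9%.
Debt: weight = 1249/2019 = 0.6186; after-tax cost = 6.07% × (1 − 36.4%) = 3.8605%.
WACC = 0.3814 × 7.9000% + 0.6186 × 3.8605% = 5.4011%.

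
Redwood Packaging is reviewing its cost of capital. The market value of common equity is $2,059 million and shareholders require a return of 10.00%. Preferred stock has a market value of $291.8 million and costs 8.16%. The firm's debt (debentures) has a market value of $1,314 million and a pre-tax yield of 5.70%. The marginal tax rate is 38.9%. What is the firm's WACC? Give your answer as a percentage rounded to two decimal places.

7.52%

Total capital V = 2059 + 291.8 + 1314 = 3664.8.
Equity: weight = 2059/3664.8 = 0.5618; cost = 10%.
Preferred: weight = 291.8/3664.8 = 0.0796; cost = 8.16%.
Debentures: weight = 1314/3664.8 = 0.3585; after-tax cost = 5.7% × (1 − 38.9%) = 3.4827%.
WACC = 0.5618 × 10.0000% + 0.0796 × 8.1600% + 0.3585 × 3.4827% = 7.5167%.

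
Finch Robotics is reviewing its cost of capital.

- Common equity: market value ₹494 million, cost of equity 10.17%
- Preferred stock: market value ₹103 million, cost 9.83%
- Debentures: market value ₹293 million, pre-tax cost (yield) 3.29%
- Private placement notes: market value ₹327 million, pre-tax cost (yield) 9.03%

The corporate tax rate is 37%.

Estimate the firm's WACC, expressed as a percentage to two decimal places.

Total capital V = 494 + 103 + 293 + 327 = 1217.
Equity: weight = 494/1217 = 0.4059; cost = 10.17%.
Preferred: weight = 103/1217 = 0.0846; cost = 9.83%.
Debentures: weight = 293/1217 = 0.2408; after-tax cost = 3.29% × (1 − 37%) = 2.0727%.
Private placement notes: weight = 327/1217 = 0.2687; after-tax cost = 9.03% × (1 − 37%) = 5.6889%.
WACC = 0.4059 × 10.1700% + 0.0846 × 9.8300% + 0.2408 × 2.0727% + 0.2687 × 5.6889% = 6.9877%.

6.99%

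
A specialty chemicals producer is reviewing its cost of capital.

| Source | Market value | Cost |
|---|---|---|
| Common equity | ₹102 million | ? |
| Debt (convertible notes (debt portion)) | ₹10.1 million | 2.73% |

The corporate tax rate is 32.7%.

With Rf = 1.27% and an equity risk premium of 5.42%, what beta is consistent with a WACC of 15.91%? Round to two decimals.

Total capital V = 102 + 10.1 = 112.1.
Equity weight = 102/112.1 = 0.9099.
Convertible notes (debt portion) weight = 10.1/112.1 = 0.0901.
Debt contribution = 0.0901 × 2.73% × (1 − 32.7%) = 0.1655%.
Required equity contribution = 15.91% − 0.1655% = 15.7445%  ⇒  Re = 17.3035%.
CAPM: 17.3035% = 1.27% + β × 5.42%  ⇒  β = 2.9582.

2.96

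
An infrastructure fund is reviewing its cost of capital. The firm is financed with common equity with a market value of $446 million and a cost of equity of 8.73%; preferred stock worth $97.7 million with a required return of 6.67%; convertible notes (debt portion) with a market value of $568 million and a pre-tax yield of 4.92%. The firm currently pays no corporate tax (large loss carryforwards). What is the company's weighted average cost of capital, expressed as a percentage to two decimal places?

Total capital V = 446 + 97.7 + 568 = 1111.7.
Equity: weight = 446/1111.7 = 0.4012; cost = 8.73%.
Preferred: weight = 97.7/1111.7 = 0.0879; cost = 6.67%.
Convertible notes (debt portion): weight = 568/1111.7 = 0.5109; after-tax cost = 4.92% × (1 − 0%) = 4.9200%.
WACC = 0.4012 × 8.7300% + 0.0879 × 6.6700% + 0.5109 × 4.9200% = 6.6023%.

6.60%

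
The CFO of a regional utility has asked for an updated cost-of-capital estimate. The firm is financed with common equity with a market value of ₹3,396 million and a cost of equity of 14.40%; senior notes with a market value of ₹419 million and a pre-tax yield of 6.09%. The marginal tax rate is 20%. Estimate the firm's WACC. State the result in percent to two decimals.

13.35%

Total capital V = 3396 + 419 = 3815.
Equity: weight = 3396/3815 = 0.8902; cost = 14.4%.
Senior notes: weight = 419/3815 = 0.1098; after-tax cost = 6.09% × (1 − 20%) = 4.8720%.
WACC = 0.8902 × 14.4000% + 0.1098 × 4.8720% = 13.3535%.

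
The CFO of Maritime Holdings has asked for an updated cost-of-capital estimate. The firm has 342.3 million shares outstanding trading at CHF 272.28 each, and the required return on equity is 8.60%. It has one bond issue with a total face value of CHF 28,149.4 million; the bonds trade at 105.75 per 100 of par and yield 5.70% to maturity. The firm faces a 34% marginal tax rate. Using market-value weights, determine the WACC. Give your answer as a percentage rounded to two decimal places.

Market value of equity E = 272.28 × 342.3m = 93201.444m. Market value of debt D = 28149.4m × 105.75/100 = 29767.9905m.
Total capital V = 93201.444 + 29767.9905 = 122969.4345.
Equity: weight = 93201.444/122969.4345 = 0.7579; cost = 8.6%.
Bonds outstanding: weight = 29767.9905/122969.4345 = 0.2421; after-tax cost = 5.7% × (1 − 34%) = 3.7620%.
WACC = 0.7579 × 8.6000% + 0.2421 × 3.7620% = 7.4288%.

7.43%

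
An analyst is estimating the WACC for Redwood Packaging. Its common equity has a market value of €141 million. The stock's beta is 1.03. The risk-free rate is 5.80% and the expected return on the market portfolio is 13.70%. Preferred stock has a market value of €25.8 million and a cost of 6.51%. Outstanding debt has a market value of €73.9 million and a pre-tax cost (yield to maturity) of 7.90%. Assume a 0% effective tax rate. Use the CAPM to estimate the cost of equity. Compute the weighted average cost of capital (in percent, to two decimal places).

11.29%

Market risk premium = 13.7% − 5.8% = 7.9%.
Cost of equity via CAPM: Re = 5.8% + 1.03 × 7.9% = 13.9370%.
Total capital V = 141 + 25.8 + 73.9 = 240.7.
Equity: weight = 141/240.7 = 0.5858; cost = 13.937%.
Preferred: weight = 25.8/240.7 = 0.1072; cost = 6.51%.
Debt: weight = 73.9/240.7 = 0.3070; after-tax cost = 7.9% × (1 − 0%) = 7.9000%.
WACC = 0.5858 × 13.9370% + 0.1072 × 6.5100% + 0.3070 × 7.9000% = 11.2874%.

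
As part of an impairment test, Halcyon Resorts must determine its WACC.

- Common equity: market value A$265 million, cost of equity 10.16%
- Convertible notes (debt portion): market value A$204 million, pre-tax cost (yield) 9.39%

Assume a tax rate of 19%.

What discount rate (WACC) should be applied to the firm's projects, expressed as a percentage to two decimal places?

9.05%

Total capital V = 265 + 204 = 469.
Equity: weight = 265/469 = 0.5650; cost = 10.16%.
Convertible notes (debt portion): weight = 204/469 = 0.4350; after-tax cost = 9.39% × (1 − 19%) = 7.6059%.
WACC = 0.5650 × 10.1600% + 0.4350 × 7.6059% = 9.0490%.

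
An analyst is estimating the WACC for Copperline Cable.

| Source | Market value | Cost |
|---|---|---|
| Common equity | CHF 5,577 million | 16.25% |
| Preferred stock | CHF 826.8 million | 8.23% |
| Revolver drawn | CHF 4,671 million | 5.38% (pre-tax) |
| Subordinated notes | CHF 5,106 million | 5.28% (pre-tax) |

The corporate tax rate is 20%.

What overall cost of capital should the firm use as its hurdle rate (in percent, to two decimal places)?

Total capital V = 5577 + 826.8 + 4671 + 5106 = 16180.8.
Equity: weight = 5577/16180.8 = 0.3447; cost = 16.25%.
Preferred: weight = 826.8/16180.8 = 0.0511; cost = 8.23%.
Revolver drawn: weight = 4671/16180.8 = 0.2887; after-tax cost = 5.38% × (1 − 20%) = 4.3040%.
Subordinated notes: weight = 5106/16180.8 = 0.3156; after-tax cost = 5.28% × (1 − 20%) = 4.2240%.
WACC = 0.3447 × 16.2500% + 0.0511 × 8.2300% + 0.2887 × 4.3040% + 0.3156 × 4.2240% = 8.5968%.

8.60%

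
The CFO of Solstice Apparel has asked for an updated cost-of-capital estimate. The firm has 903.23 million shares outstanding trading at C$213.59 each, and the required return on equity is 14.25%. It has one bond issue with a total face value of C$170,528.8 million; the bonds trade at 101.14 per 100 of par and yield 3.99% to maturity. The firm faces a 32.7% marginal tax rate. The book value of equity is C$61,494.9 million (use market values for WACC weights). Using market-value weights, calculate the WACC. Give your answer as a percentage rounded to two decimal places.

8.79%

Market value of equity E = 213.59 × 903.23m = 192920.8957m. Market value of debt D = 170528.8m × 101.14/100 = 172472.82832m.
Total capital V = 192920.8957 + 172472.82832 = 365393.72402.
Equity: weight = 192920.8957/365393.72402 = 0.5280; cost = 14.25%.
Bonds outstanding: weight = 172472.82832/365393.72402 = 0.4720; after-tax cost = 3.99% × (1 − 32.7%) = 2.6853%.
WACC = 0.5280 × 14.2500% + 0.4720 × 2.6853% = 8.7912%.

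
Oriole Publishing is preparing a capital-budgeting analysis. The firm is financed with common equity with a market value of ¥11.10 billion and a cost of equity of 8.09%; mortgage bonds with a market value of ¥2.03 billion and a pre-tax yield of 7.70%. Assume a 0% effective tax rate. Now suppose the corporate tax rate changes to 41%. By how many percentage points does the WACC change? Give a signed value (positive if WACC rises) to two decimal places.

Current WACC:
Total capital V = 11.1 + 2.03 = 13.13.
Equity: weight = 11.1/13.13 = 0.8454; cost = 8.09%.
Mortgage bonds: weight = 2.03/13.13 = 0.1546; after-tax cost = 7.7% × (1 − 0%) = 7.7000%.
WACC = 0.8454 × 8.0900% + 0.1546 × 7.7000% = 8.0297%.
After the change:
Total capital V = 11.1 + 2.03 = 13.13.
Equity: weight = 11.1/13.13 = 0.8454; cost = 8.09%.
Mortgage bonds: weight = 2.03/13.13 = 0.1546; after-tax cost = 7.7% × (1 − 41%) = 4.5430%.
WACC = 0.8454 × 8.0900% + 0.1546 × 4.5430% = 7.5416%.
Change in WACC = 7.5416% − 8.0297% = -0.4881 pp.

-0.49 pp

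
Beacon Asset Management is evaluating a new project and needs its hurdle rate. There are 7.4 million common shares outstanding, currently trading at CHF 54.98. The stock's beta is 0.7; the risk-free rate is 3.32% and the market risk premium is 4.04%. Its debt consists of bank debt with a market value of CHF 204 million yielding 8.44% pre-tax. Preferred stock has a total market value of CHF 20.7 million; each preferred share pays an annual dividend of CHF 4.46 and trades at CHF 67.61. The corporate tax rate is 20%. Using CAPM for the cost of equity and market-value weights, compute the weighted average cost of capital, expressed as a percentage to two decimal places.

6.36%

Cost of equity via CAPM: Re = 3.32% + 0.7 × 4.04% = 6.1480%.
Cost of preferred: Rp = 4.46 / 67.61 = 6.5967%.
Market value of equity E = 54.98 × 7.4m = 406.852m.
Total capital V = 406.852 + 20.7 + 204 = 631.552.
Equity: weight = 406.852/631.552 = 0.6442; cost = 6.148%.
Preferred: weight = 20.7/631.552 = 0.0328; cost = 6.5967%.
Bank debt: weight = 204/631.552 = 0.3230; after-tax cost = 8.44% × (1 − 20%) = 6.7520%.
WACC = 0.6442 × 6.1480% + 0.0328 × 6.5967% + 0.3230 × 6.7520% = 6.3578%.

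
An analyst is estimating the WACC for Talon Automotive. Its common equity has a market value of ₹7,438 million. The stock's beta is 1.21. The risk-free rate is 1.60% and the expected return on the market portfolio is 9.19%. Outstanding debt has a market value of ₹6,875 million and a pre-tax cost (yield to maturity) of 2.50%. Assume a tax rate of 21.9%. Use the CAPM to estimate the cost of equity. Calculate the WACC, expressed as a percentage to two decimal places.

6.54%

Market risk premium = 9.19% − 1.6% = 7.59%.
Cost of equity via CAPM: Re = 1.6% + 1.21 × 7.59% = 10.7839%.
Total capital V = 7438 + 6875 = 14313.
Equity: weight = 7438/14313 = 0.5197; cost = 10.7839%.
Debt: weight = 6875/14313 = 0.4803; after-tax cost = 2.5% × (1 − 21.9%) = 1.9525%.
WACC = 0.5197 × 10.7839% + 0.4803 × 1.9525% = 6.5419%.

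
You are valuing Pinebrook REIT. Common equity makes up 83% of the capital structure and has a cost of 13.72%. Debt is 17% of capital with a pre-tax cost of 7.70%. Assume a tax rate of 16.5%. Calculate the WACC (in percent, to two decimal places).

12.48%

After-tax cost of debt = 7.7% × (1 − 16.5%) = 6.4295%.
WACC = 0.830 × 13.7200% + 0.170 × 6.4295% = 12.4806%.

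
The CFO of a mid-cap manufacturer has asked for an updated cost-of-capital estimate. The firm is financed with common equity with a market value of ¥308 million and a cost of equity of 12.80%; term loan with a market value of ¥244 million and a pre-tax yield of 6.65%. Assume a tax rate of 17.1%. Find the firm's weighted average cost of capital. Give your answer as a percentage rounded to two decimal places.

Total capital V = 308 + 244 = 552.
Equity: weight = 308/552 = 0.5580; cost = 12.8%.
Term loan: weight = 244/552 = 0.4420; after-tax cost = 6.65% × (1 − 17.1%) = 5.5129%.
WACC = 0.5580 × 12.8000% + 0.4420 × 5.5129% = 9.5789%.

9.58%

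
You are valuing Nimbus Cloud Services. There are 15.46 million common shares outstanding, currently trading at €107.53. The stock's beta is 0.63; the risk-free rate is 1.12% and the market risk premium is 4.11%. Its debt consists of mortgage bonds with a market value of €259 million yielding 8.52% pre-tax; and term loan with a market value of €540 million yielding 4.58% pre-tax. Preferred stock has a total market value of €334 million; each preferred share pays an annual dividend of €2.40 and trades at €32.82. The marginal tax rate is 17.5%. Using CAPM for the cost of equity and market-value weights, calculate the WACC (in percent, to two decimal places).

Cost of equity via CAPM: Re = 1.12% + 0.63 × 4.11% = 3.7093%.
Cost of preferred: Rp = 2.4 / 32.82 = 7.3126%.
Market value of equity E = 107.53 × 15.46m = 1662.4138m.
Total capital V = 1662.4138 + 334 + 259 + 540 = 2795.4138.
Equity: weight = 1662.4138/2795.4138 = 0.5947; cost = 3.7093%.
Preferred: weight = 334/2795.4138 = 0.1195; cost = 7.3126%.
Mortgage bonds: weight = 259/2795.4138 = 0.0927; after-tax cost = 8.52% × (1 − 17.5%) = 7.0290%.
Term loan: weight = 540/2795.4138 = 0.1932; after-tax cost = 4.58% × (1 − 17.5%) = 3.7785%.
WACC = 0.5947 × 3.7093% + 0.1195 × 7.3126% + 0.0927 × 7.0290% + 0.1932 × 3.7785% = 4.4608%.

4.46%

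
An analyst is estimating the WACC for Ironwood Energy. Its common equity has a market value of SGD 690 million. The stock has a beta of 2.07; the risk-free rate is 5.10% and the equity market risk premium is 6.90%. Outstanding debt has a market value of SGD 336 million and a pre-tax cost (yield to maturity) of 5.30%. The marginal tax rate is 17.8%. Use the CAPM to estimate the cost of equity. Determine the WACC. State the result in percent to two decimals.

Cost of equity via CAPM: Re = 5.1% + 2.07 × 6.9% = 19.3830%.
Total capital V = 690 + 336 = 1026.
Equity: weight = 690/1026 = 0.6725; cost = 19.383%.
Debt: weight = 336/1026 = 0.3275; after-tax cost = 5.3% × (1 − 17.8%) = 4.3566%.
WACC = 0.6725 × 19.3830% + 0.3275 × 4.3566% = 14.4621%.

14.46%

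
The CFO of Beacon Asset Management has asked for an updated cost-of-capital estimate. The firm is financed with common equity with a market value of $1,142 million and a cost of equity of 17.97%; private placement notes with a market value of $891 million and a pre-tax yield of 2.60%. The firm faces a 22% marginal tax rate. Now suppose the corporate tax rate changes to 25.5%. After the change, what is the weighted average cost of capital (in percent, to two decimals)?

10.94%

After the change:
Total capital V = 1142 + 891 = 2033.
Equity: weight = 1142/2033 = 0.5617; cost = 17.97%.
Private placement notes: weight = 891/2033 = 0.4383; after-tax cost = 2.6% × (1 − 25.5%) = 1.9370%.
WACC = 0.5617 × 17.9700% + 0.4383 × 1.9370% = 10.9432%.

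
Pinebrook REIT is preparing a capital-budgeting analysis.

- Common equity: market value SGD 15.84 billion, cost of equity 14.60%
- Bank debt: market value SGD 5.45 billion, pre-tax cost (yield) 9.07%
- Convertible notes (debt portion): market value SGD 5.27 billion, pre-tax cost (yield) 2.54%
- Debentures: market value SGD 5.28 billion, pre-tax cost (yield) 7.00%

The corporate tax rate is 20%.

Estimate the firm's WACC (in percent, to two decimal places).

9.77%

Total capital V = 15.84 + 5.45 + 5.27 + 5.28 = 31.84.
Equity: weight = 15.84/31.84 = 0.4975; cost = 14.6%.
Bank debt: weight = 5.45/31.84 = 0.1712; after-tax cost = 9.07% × (1 − 20%) = 7.2560%.
Convertible notes (debt portion): weight = 5.27/31.84 = 0.1655; after-tax cost = 2.54% × (1 − 20%) = 2.0320%.
Debentures: weight = 5.28/31.84 = 0.1658; after-tax cost = 7% × (1 − 20%) = 5.6000%.
WACC = 0.4975 × 14.6000% + 0.1712 × 7.2560% + 0.1655 × 2.0320% + 0.1658 × 5.6000% = 9.7703%.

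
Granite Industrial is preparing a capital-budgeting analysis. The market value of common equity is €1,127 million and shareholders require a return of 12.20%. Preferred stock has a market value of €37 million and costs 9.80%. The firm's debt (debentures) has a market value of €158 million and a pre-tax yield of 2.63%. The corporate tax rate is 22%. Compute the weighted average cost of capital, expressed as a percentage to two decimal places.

Total capital V = 1127 + 37 + 158 = 1322.
Equity: weight = 1127/1322 = 0.8525; cost = 12.2%.
Preferred: weight = 37/1322 = 0.0280; cost = 9.8%.
Debentures: weight = 158/1322 = 0.1195; after-tax cost = 2.63% × (1 − 22%) = 2.0514%.
WACC = 0.8525 × 12.2000% + 0.0280 × 9.8000% + 0.1195 × 2.0514% = 10.9199%.

10.92%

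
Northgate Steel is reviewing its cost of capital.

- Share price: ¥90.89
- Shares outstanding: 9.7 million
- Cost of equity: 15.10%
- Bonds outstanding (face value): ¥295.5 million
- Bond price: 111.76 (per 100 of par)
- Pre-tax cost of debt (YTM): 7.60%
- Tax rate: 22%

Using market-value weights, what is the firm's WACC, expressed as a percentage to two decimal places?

Market value of equity E = 90.89 × 9.7m = 881.633m. Market value of debt D = 295.5m × 111.76/100 = 330.2508m.
Total capital V = 881.633 + 330.2508 = 1211.8838.
Equity: weight = 881.633/1211.8838 = 0.7275; cost = 15.1%.
Bonds outstanding: weight = 330.2508/1211.8838 = 0.2725; after-tax cost = 7.6% × (1 − 22%) = 5.9280%.
WACC = 0.7275 × 15.1000% + 0.2725 × 5.9280% = 12.6005%.

12.60%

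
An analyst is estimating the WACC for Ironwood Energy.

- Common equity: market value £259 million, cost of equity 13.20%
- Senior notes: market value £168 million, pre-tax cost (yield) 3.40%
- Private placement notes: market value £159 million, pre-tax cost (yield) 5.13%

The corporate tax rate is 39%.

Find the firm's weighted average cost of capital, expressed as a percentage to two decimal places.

Total capital V = 259 + 168 + 159 = 586.
Equity: weight = 259/586 = 0.4420; cost = 13.2%.
Senior notes: weight = 168/586 = 0.2867; after-tax cost = 3.4% × (1 − 39%) = 2.0740%.
Private placement notes: weight = 159/586 = 0.2713; after-tax cost = 5.13% × (1 − 39%) = 3.1293%.
WACC = 0.4420 × 13.2000% + 0.2867 × 2.0740% + 0.2713 × 3.1293% = 7.2778%.

7.28%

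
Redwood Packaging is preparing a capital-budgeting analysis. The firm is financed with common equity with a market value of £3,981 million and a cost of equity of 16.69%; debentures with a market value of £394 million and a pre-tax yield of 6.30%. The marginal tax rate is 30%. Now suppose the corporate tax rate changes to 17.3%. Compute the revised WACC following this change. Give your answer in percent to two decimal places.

After the change:
Total capital V = 3981 + 394 = 4375.
Equity: weight = 3981/4375 = 0.9099; cost = 16.69%.
Debentures: weight = 394/4375 = 0.0901; after-tax cost = 6.3% × (1 − 17.3%) = 5.2101%.
WACC = 0.9099 × 16.6900% + 0.0901 × 5.2101% = 15.6562%.

15.66%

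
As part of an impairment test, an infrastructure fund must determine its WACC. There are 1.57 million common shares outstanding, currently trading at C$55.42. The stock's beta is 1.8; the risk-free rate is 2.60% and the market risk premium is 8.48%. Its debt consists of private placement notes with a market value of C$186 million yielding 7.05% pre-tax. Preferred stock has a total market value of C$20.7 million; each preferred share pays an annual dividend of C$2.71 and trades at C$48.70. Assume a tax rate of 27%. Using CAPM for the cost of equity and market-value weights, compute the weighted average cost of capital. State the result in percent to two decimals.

Cost of equity via CAPM: Re = 2.6% + 1.8 × 8.48% = 17.8640%.
Cost of preferred: Rp = 2.71 / 48.7 = 5.5647%.
Market value of equity E = 55.42 × 1.57m = 87.0094m.
Total capital V = 87.0094 + 20.7 + 186 = 293.7094.
Equity: weight = 87.0094/293.7094 = 0.2962; cost = 17.864%.
Preferred: weight = 20.7/293.7094 = 0.0705; cost = 5.5647%.
Private placement notes: weight = 186/293.7094 = 0.6333; after-tax cost = 7.05% × (1 − 27%) = 5.1465%.
WACC = 0.2962 × 17.8640% + 0.0705 × 5.5647% + 0.6333 × 5.1465% = 8.9434%.

8.94%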